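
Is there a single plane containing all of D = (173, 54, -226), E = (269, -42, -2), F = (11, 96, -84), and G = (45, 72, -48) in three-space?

Yes

The four points are coplanar iff the 3×3 determinant with rows DE, DF, DG is zero.
Rows: (96, -96, 224), (-162, 42, 142), (-128, 18, 178).
Expanding along the first row: (96)(4920) − (-96)(-10660) + (224)(2460) = 0.
Zero determinant ⇒ coplanar.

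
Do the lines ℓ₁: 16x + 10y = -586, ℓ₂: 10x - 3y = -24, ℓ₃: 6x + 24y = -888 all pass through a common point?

No

Intersecting ℓ₁ and ℓ₂: solving the 2×2 system gives (x, y) = (-27/2, -37).
Substitute into ℓ₃: (6)(-27/2) + (24)(-37) = -969.
But ℓ₃ requires -888 ≠ -969, so the three lines have no common point.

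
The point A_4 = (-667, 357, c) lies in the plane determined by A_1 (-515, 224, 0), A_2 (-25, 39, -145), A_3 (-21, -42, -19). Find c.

-76

The plane through A_1, A_2, A_3 has equation −35055x − 62320y − 38950z = 4093645.
Substituting A_4: (-38950)c + (1133445) = 4093645, so c = -76.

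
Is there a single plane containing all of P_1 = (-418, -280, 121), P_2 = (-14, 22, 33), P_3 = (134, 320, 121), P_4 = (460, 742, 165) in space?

No

A normal to the plane through P_1, P_2, P_3 is n = P_1P_2 × P_1P_3 = (52800, -48576, 75696).
The plane has equation n·P = 690096. For P_4: n·P_4 = 734448.
734448 ≠ 690096, so P_4 is off the plane.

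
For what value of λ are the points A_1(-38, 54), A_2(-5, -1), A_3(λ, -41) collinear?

The three points are collinear iff det[A_1A_2; A_1A_3] = 0.
This determinant is linear in λ: (55)λ + (-1045) = 0, so λ = 19.

19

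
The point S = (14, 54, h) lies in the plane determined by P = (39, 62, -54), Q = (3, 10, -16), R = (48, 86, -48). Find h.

The plane through P, Q, R has equation −1224x + 558y − 396z = 8244.
Substituting S: (-396)h + (12996) = 8244, so h = 12.

12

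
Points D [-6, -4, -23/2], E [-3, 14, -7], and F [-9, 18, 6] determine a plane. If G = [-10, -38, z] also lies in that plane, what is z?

The plane through D, E, F has equation 216x − 66y + 120z = -2412.
Substituting G: (120)z + (348) = -2412, so z = -23.

-23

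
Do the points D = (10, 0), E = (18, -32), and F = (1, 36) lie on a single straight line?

Yes

DE = (8, -32), DF = (-9, 36).
Checking proportionality: DF = -9/8·DE, so the vectors are parallel and the points are collinear.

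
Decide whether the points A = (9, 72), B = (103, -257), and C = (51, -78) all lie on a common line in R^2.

No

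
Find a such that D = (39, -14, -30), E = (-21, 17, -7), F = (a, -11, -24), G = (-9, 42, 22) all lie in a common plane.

55

Normal to plane DEG: n = (324, 2016, -1872); plane equation n·P = 40572.
Requiring n·F = 40572: (324)a + (22752) = 40572.
So a = 55.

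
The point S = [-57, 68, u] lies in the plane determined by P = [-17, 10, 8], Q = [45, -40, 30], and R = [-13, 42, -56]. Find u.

-54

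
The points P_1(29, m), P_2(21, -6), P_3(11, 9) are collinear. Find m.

-18

Collinearity: (P_1 − P_2) must be parallel to (P_3 − P_2) = (-10, 15).
Cross-multiplying the components: (m − (-6))·(-10) = (8)·(15).
Solving gives m = -18.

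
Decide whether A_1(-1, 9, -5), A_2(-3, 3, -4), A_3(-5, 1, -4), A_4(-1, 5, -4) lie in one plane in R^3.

With A_1 as base: A_1A_2 = (-2, -6, 1), A_1A_3 = (-4, -8, 1), A_1A_4 = (0, -4, 1).
A_1A_3 × A_1A_4 = (-4, 4, 16).
A_1A_2 · (A_1A_3 × A_1A_4) = 0.
The scalar triple product vanishes, so the four points are coplanar.

Yes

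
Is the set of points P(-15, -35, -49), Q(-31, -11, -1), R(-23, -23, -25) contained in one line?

PQ = (-16, 24, 48), PR = (-8, 12, 24).
PQ × PR = (0, 0, 0).
The cross product vanishes, so the three points are collinear.

Yes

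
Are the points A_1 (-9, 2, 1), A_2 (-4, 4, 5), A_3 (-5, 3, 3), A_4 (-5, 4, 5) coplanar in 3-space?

Yes

A normal to the plane through A_1, A_2, A_3 is n = A_1A_2 × A_1A_3 = (0, 6, -3).
The plane has equation n·P = 9. For A_4: n·A_4 = 9.
Equal, so A_4 lies in the plane and all four are coplanar.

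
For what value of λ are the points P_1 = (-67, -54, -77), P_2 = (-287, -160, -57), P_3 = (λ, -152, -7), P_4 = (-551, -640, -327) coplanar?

-375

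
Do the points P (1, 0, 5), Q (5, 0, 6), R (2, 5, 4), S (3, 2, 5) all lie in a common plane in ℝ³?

The four points are coplanar iff the 3×3 determinant with rows PQ, PR, PS is zero.
Rows: (4, 0, 1), (1, 5, -1), (2, 2, 0).
Expanding along the first row: (4)(2) − (0)(2) + (1)(-8) = 0.
Zero determinant ⇒ coplanar.

Yes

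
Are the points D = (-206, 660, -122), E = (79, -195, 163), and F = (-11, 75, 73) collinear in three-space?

Yes

DE = (285, -855, 285), DF = (195, -585, 195).
DE × DF = (0, 0, 0).
The cross product vanishes, so the three points are collinear.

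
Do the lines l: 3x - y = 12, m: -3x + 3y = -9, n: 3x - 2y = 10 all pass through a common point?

Lines aᵢx + bᵢy = cᵢ with pairwise distinct directions are concurrent exactly when det[aᵢ bᵢ cᵢ] = 0.
Here the determinant is -3.
Nonzero, so no common point exists.

No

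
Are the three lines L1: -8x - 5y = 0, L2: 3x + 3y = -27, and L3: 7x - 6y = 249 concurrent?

Yes

Intersecting L1 and L2: solving the 2×2 system gives (x, y) = (15, -24).
Substitute into L3: (7)(15) + (-6)(-24) = 249.
This equals 249, so (15, -24) lies on all three lines and they are concurrent.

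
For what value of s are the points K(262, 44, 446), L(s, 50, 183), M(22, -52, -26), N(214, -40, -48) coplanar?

Normal to plane KMN: n = (7776, -95904, 15552); plane equation n·P = 4753728.
Requiring n·L = 4753728: (7776)s + (-1949184) = 4753728.
So s = 862.

862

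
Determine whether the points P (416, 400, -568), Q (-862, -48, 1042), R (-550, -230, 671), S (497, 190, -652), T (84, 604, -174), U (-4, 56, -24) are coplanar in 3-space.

The plane through P, Q, R has normal n = PQ × PR = (459228, 28182, 372372) and equation n·X = -9195648.
Checking the remaining points: n·S = -9195648, n·T = -9195648, n·U = -9195648.
All equal -9195648, so all 6 points lie in one plane.

Yes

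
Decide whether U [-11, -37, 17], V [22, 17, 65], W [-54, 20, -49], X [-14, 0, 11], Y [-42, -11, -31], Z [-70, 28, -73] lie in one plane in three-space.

The plane through U, V, W has normal n = UV × UW = (-6300, 114, 4203) and equation n·P = 136533.
Checking the remaining points: n·X = 134433, n·Y = 133053, n·Z = 137373.
Since n·X = 134433 ≠ 136533, X is off the plane and the points are not all coplanar.

No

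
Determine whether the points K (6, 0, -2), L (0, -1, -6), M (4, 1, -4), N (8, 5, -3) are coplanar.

Yes

The four points are coplanar iff the 3×3 determinant with rows KL, KM, KN is zero.
Rows: (-6, -1, -4), (-2, 1, -2), (2, 5, -1).
Expanding along the first row: (-6)(9) − (-1)(6) + (-4)(-12) = 0.
Zero determinant ⇒ coplanar.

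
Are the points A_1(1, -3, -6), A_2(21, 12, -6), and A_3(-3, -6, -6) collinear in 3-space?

A_1A_2 = (20, 15, 0), A_1A_3 = (-4, -3, 0).
A_1A_2 × A_1A_3 = (0, 0, 0).
The cross product vanishes, so the three points are collinear.

Yes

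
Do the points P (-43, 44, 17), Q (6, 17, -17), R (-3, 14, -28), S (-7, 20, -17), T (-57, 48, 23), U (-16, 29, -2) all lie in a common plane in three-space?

The plane through P, Q, R has normal n = PQ × PR = (195, 845, -390) and equation n·X = 22165.
Checking the remaining points: n·S = 22165, n·T = 20475, n·U = 22165.
Since n·T = 20475 ≠ 22165, T is off the plane and the points are not all coplanar.

No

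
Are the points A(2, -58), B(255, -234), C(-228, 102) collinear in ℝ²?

Yes

AB = (253, -176), AC = (-230, 160).
det[AB; AC] = (253)(160) − (-176)(-230) = 0.
The determinant is zero, so the points are collinear.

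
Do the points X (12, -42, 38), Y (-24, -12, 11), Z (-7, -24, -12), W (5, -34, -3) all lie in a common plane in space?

Yes

With X as base: XY = (-36, 30, -27), XZ = (-19, 18, -50), XW = (-7, 8, -41).
XZ × XW = (-338, -429, -26).
XY · (XZ × XW) = 0.
The scalar triple product vanishes, so the four points are coplanar.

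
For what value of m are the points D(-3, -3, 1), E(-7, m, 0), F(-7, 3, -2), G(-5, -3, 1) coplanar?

Coplanarity ⇔ det[DE; DF; DG] = 0.
Expanding, this is linear in m: (6)m + (6) = 0.
So m = -1.

-1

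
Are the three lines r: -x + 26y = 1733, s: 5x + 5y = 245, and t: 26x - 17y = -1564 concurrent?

Intersecting r and s: solving the 2×2 system gives (x, y) = (-17, 66).
Substitute into t: (26)(-17) + (-17)(66) = -1564.
This equals -1564, so (-17, 66) lies on all three lines and they are concurrent.

Yes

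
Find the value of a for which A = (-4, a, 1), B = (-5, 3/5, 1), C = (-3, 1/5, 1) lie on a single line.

2/5

Direction BC = (2, -2/5, 0). From the x-coordinate of A, the parameter along the line is τ = (-4 − (-5))/2 = 1/2.
Then a = 3/5 + 1/2·(-2/5) = 2/5.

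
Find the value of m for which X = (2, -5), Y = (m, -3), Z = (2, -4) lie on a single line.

The three points are collinear iff det[XY; XZ] = 0.
This determinant is linear in m: (1)m + (-2) = 0, so m = 2.

2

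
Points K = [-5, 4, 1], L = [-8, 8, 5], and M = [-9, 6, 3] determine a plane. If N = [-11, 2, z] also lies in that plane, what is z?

A normal to the plane is n = KL × KM = (0, -10, 10).
N lies in the plane iff n · KN = 0.
This gives (10)z + (10) = 0, so z = -1.

-1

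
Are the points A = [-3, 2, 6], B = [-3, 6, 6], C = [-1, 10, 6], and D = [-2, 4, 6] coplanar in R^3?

Yes

With A as base: AB = (0, 4, 0), AC = (2, 8, 0), AD = (1, 2, 0).
AC × AD = (0, 0, -4).
AB · (AC × AD) = 0.
The scalar triple product vanishes, so the four points are coplanar.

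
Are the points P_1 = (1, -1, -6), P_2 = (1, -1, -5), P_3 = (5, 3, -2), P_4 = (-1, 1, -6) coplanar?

With P_1 as base: P_1P_2 = (0, 0, 1), P_1P_3 = (4, 4, 4), P_1P_4 = (-2, 2, 0).
P_1P_3 × P_1P_4 = (-8, -8, 16).
P_1P_2 · (P_1P_3 × P_1P_4) = 16.
Since 16 ≠ 0, the four points are not coplanar.

No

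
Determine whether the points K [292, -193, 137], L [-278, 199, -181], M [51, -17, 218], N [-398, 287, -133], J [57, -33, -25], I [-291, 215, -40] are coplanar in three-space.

The plane through K, L, M has normal n = KL × KM = (87720, 122808, -5848) and equation n·P = 1111120.
Checking the remaining points: n·N = 1111120, n·J = 1093576, n·I = 1111120.
Since n·J = 1093576 ≠ 1111120, J is off the plane and the points are not all coplanar.

No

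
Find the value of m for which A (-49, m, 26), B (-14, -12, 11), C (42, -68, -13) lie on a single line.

23

Direction BC = (56, -56, -24). From the x-coordinate of A, the parameter along the line is τ = (-49 − (-14))/56 = -5/8.
Then m = (-12) + (-5/8)·(-56) = 23.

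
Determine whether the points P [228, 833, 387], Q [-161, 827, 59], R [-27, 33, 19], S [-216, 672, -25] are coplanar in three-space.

No

The four points are coplanar iff the 3×3 determinant with rows PQ, PR, PS is zero.
Rows: (-389, -6, -328), (-255, -800, -368), (-444, -161, -412).
Expanding along the first row: (-389)(270352) − (-6)(-58332) + (-328)(-314145) = -2477360.
Nonzero ⇒ not coplanar.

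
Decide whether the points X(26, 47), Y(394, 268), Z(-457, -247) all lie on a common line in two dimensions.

XY = (368, 221), XZ = (-483, -294).
Twice the signed area of △XYZ is (368)(-294) − (221)(-483) = -1449.
The area is nonzero, so the three points are not collinear.

No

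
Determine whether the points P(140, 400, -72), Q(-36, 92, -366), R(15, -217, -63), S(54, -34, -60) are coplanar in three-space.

A normal to the plane through P, Q, R is n = PQ × PR = (-184170, 38334, 70092).
The plane has equation n·X = -15496824. For S: n·S = -15454056.
-15454056 ≠ -15496824, so S is off the plane.

No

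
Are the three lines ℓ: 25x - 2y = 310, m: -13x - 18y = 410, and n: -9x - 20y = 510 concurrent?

Yes

The three lines meet at one point iff the augmented coefficient matrix [aᵢ bᵢ cᵢ] has rank < 3, i.e. its determinant vanishes.
Here the determinant is 0.
It vanishes, so the lines are concurrent at (10, -30).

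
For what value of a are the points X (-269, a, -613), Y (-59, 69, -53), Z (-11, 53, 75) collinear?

139

Collinearity requires XY × XZ = 0; each component is linear in a.
The x-component gives (-128)a + (17792) = 0, so a = 139.
The remaining components then also vanish.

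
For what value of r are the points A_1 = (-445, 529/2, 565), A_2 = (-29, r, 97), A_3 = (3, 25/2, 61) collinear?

61/2

Direction A_1A_3 = (448, -252, -504). From the x-coordinate of A_2, the parameter along the line is τ = (-29 − (-445))/448 = 13/14.
Then r = 529/2 + 13/14·(-252) = 61/2.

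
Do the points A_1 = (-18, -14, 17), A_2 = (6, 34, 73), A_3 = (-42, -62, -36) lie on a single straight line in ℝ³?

No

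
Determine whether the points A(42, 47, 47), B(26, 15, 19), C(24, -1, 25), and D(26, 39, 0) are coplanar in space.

Yes

A normal to the plane through A, B, C is n = AB × AC = (-640, 152, 192).
The plane has equation n·P = -10712. For D: n·D = -10712.
Equal, so D lies in the plane and all four are coplanar.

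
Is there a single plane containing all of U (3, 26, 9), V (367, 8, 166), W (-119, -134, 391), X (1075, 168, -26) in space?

No

With U as base: UV = (364, -18, 157), UW = (-122, -160, 382), UX = (1072, 142, -35).
UW × UX = (-48644, 405234, 154196).
UV · (UW × UX) = -791856.
Since -791856 ≠ 0, the four points are not coplanar.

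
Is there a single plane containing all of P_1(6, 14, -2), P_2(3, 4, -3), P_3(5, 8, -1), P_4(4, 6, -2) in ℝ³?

The four points are coplanar iff the 3×3 determinant with rows P_1P_2, P_1P_3, P_1P_4 is zero.
Rows: (-3, -10, -1), (-1, -6, 1), (-2, -8, 0).
Expanding along the first row: (-3)(8) − (-10)(2) + (-1)(-4) = 0.
Zero determinant ⇒ coplanar.

Yes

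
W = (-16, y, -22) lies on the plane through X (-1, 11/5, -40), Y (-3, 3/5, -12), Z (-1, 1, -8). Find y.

-13/5

Coplanarity requires XY · (XZ × XW) = 0.
XY = (-2, -8/5, 28), XZ = (0, -6/5, 32); the triple product is linear in y with coefficient 64 and constant term 832/5.
Setting it to zero: y = -13/5.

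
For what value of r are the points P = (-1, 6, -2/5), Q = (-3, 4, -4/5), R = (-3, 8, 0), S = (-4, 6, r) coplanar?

Coplanarity ⇔ det[PQ; PR; PS] = 0.
Expanding, this is linear in r: (-8)r + (-16/5) = 0.
So r = -2/5.

-2/5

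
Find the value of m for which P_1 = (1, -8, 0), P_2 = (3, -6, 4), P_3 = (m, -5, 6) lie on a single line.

Direction P_1P_2 = (2, 2, 4). From the y-coordinate of P_3, the parameter along the line is τ = (-5 − (-8))/2 = 3/2.
Then m = 1 + 3/2·(2) = 4.

4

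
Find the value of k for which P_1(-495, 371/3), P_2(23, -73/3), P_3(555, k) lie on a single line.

-529/3

The three points are collinear iff det[P_1P_2; P_1P_3] = 0.
This determinant is linear in k: (518)k + (274022/3) = 0, so k = -529/3.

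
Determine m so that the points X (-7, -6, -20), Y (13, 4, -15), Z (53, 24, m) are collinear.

-5

Direction XY = (20, 10, 5). From the x-coordinate of Z, the parameter along the line is τ = (53 − (-7))/20 = 3.
Then m = (-20) + 3·(5) = -5.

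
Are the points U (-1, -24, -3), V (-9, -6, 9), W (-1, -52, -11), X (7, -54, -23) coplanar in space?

No

The four points are coplanar iff the 3×3 determinant with rows UV, UW, UX is zero.
Rows: (-8, 18, 12), (0, -28, -8), (8, -30, -20).
Expanding along the first row: (-8)(320) − (18)(64) + (12)(224) = -1024.
Nonzero ⇒ not coplanar.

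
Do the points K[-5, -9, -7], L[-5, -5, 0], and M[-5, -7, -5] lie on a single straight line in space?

No

KL = (0, 4, 7), KM = (0, 2, 2).
KL × KM = (-6, 0, 0).
The cross product is nonzero, so the points do not lie on one line.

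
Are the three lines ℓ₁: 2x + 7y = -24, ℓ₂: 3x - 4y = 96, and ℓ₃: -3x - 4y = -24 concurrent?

No

Intersecting ℓ₁ and ℓ₂: solving the 2×2 system gives (x, y) = (576/29, -264/29).
Substitute into ℓ₃: (-3)(576/29) + (-4)(-264/29) = -672/29.
But ℓ₃ requires -24 ≠ -672/29, so the three lines have no common point.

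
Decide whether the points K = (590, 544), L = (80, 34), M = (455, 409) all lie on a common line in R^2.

Yes

KL = (-510, -510), KM = (-135, -135).
Twice the signed area of △KLM is (-510)(-135) − (-510)(-135) = 0.
The triangle is degenerate (zero area), so the points are collinear.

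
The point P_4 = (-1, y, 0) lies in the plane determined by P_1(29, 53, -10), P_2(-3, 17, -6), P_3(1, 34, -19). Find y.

13

Coplanarity requires P_1P_2 · (P_1P_3 × P_1P_4) = 0.
P_1P_2 = (-32, -36, 4), P_1P_3 = (-28, -19, -9); the triple product is linear in y with coefficient -400 and constant term 5200.
Setting it to zero: y = 13.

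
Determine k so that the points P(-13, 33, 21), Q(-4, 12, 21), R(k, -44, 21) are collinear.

20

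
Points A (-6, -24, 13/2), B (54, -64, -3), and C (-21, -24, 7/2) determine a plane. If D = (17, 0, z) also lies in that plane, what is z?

A normal to the plane is n = AB × AC = (120, 645/2, -600).
D lies in the plane iff n · AD = 0.
This gives (-600)z + (14400) = 0, so z = 24.

24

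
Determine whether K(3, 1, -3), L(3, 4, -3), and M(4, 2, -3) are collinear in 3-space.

No

KL = (0, 3, 0), KM = (1, 1, 0).
KL × KM = (0, 0, -3).
The cross product is nonzero, so the points do not lie on one line.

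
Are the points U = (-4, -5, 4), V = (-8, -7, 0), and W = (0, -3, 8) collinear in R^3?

UV = (-4, -2, -4), UW = (4, 2, 4).
UV × UW = (0, 0, 0).
The cross product vanishes, so the three points are collinear.

Yes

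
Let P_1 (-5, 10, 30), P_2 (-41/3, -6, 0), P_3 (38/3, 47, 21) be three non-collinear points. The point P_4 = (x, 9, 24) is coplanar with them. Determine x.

-17/3

A normal to the plane is n = P_1P_2 × P_1P_3 = (1254, -608, -38).
P_4 lies in the plane iff n · P_1P_4 = 0.
This gives (1254)x + (7106) = 0, so x = -17/3.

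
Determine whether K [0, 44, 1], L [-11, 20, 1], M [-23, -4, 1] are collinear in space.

KL = (-11, -24, 0), KM = (-23, -48, 0).
Comparing components 1 and 2: (-11)(-48) − (-24)(-23) = -24 ≠ 0, so KL and KM are not parallel and the points are not collinear.

No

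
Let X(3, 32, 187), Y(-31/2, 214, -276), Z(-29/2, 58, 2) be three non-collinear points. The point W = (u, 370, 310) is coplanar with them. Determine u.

183/2

Coplanarity requires XY · (XZ × XW) = 0.
XY = (-37/2, 182, -463), XZ = (-35/2, 26, -185); the triple product is linear in u with coefficient -21632 and constant term 1979328.
Setting it to zero: u = 183/2.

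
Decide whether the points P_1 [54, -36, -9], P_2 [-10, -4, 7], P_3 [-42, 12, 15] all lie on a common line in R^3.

Yes

P_1P_2 = (-64, 32, 16), P_1P_3 = (-96, 48, 24).
P_1P_2 × P_1P_3 = (0, 0, 0).
The cross product vanishes, so the three points are collinear.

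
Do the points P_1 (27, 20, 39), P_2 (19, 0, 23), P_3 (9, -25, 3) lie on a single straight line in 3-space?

P_1P_2 = (-8, -20, -16), P_1P_3 = (-18, -45, -36).
Each component of P_1P_3 is 9/4 times the corresponding component of P_1P_2, so P_1P_3 = 9/4·P_1P_2 and the points are collinear.

Yes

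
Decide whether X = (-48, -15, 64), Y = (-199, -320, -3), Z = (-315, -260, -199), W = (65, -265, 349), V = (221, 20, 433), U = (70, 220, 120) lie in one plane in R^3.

No

The plane through X, Y, Z has normal n = XY × XZ = (63800, -21824, -44440) and equation n·P = -5579200.
Checking the remaining points: n·W = -5579200, n·V = -5579200, n·U = -5668080.
Since n·U = -5668080 ≠ -5579200, U is off the plane and the points are not all coplanar.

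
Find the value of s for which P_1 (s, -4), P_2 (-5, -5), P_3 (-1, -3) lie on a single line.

-3

Collinearity: (P_1 − P_2) must be parallel to (P_3 − P_2) = (4, 2).
Cross-multiplying the components: (s − (-5))·(2) = (1)·(4).
Solving gives s = -3.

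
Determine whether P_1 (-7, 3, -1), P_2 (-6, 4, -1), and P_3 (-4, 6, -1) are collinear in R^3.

Yes

P_1P_2 = (1, 1, 0), P_1P_3 = (3, 3, 0).
P_1P_2 × P_1P_3 = (0, 0, 0).
The cross product vanishes, so the three points are collinear.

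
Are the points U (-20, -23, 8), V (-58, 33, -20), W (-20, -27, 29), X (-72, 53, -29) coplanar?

With U as base: UV = (-38, 56, -28), UW = (0, -4, 21), UX = (-52, 76, -37).
UW × UX = (-1448, -1092, -208).
UV · (UW × UX) = -304.
Since -304 ≠ 0, the four points are not coplanar.

No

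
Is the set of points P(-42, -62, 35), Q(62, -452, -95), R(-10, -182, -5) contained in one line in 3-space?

Yes

PQ = (104, -390, -130), PR = (32, -120, -40).
PQ × PR = (0, 0, 0).
The cross product vanishes, so the three points are collinear.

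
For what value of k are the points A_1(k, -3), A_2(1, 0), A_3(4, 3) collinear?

-2

The three points are collinear iff det[A_1A_2; A_1A_3] = 0.
This determinant is linear in k: (-3)k + (-6) = 0, so k = -2.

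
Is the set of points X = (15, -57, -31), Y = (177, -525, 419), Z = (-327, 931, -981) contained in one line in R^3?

XY = (162, -468, 450), XZ = (-342, 988, -950).
XY × XZ = (0, 0, 0).
The cross product vanishes, so the three points are collinear.

Yes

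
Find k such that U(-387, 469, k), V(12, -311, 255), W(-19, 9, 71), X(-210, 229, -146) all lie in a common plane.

-366

Coplanarity ⇔ det[UV; UW; UX] = 0.
Expanding, this is linear in k: (-54300)k + (-19873800) = 0.
So k = -366.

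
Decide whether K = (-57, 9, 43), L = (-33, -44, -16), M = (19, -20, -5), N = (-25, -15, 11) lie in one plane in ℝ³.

Yes

The four points are coplanar iff the 3×3 determinant with rows KL, KM, KN is zero.
Rows: (24, -53, -59), (76, -29, -48), (32, -24, -32).
Expanding along the first row: (24)(-224) − (-53)(-896) + (-59)(-896) = 0.
Zero determinant ⇒ coplanar.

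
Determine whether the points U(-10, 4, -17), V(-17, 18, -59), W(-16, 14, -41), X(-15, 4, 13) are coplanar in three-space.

Yes

With U as base: UV = (-7, 14, -42), UW = (-6, 10, -24), UX = (-5, 0, 30).
UW × UX = (300, 300, 50).
UV · (UW × UX) = 0.
The scalar triple product vanishes, so the four points are coplanar.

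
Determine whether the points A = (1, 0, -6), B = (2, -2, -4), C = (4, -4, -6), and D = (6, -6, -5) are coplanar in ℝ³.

A normal to the plane through A, B, C is n = AB × AC = (8, 6, 2).
The plane has equation n·P = -4. For D: n·D = 2.
2 ≠ -4, so D is off the plane.

No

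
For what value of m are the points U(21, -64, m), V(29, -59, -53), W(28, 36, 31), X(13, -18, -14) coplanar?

Coplanarity ⇔ det[UV; UW; UX] = 0.
Expanding, this is linear in m: (-1479)m + (-82824) = 0.
So m = -56.

-56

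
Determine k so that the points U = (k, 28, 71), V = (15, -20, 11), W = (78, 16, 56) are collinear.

Direction VW = (63, 36, 45). From the y-coordinate of U, the parameter along the line is τ = (28 − (-20))/36 = 4/3.
Then k = 15 + 4/3·(63) = 99.

99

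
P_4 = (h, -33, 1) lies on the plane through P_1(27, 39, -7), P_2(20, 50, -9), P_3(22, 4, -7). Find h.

A normal to the plane is n = P_1P_2 × P_1P_3 = (-70, 10, 300).
P_4 lies in the plane iff n · P_1P_4 = 0.
This gives (-70)h + (3570) = 0, so h = 51.

51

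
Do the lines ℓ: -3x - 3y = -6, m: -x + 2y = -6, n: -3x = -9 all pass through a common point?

Intersecting ℓ and m: solving the 2×2 system gives (x, y) = (10/3, -4/3).
Substitute into n: (-3)(10/3) + (0)(-4/3) = -10.
But n requires -9 ≠ -10, so the three lines have no common point.

No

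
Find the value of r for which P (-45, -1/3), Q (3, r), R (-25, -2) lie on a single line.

Collinearity: (Q − P) must be parallel to (R − P) = (20, -5/3).
Cross-multiplying the components: (r − (-1/3))·(20) = (48)·(-5/3).
Solving gives r = -13/3.

-13/3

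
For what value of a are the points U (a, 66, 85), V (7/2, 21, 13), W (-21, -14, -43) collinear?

Direction VW = (-49/2, -35, -56). From the y-coordinate of U, the parameter along the line is τ = (66 − 21)/(-35) = -9/7.
Then a = 7/2 + (-9/7)·(-49/2) = 35.

35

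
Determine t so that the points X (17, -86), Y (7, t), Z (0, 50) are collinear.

-6

Collinearity: (Y − X) must be parallel to (Z − X) = (-17, 136).
Cross-multiplying the components: (t − (-86))·(-17) = (-10)·(136).
Solving gives t = -6.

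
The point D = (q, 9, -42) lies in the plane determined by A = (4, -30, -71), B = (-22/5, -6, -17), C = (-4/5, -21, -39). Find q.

Coplanarity requires AB · (AC × AD) = 0.
AB = (-42/5, 24, 54), AC = (-24/5, 9, 32); the triple product is linear in q with coefficient 282 and constant term 1974/5.
Setting it to zero: q = -7/5.

-7/5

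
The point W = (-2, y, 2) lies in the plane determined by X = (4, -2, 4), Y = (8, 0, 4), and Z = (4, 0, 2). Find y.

The plane through X, Y, Z has equation −4x + 8y + 8z = 0.
Substituting W: (8)y + (24) = 0, so y = -3.

-3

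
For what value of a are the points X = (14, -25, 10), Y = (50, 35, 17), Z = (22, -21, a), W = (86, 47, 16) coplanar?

Normal to plane XYW: n = (-144, 288, -1728); plane equation n·P = -26496.
Requiring n·Z = -26496: (-1728)a + (-9216) = -26496.
So a = 10.

10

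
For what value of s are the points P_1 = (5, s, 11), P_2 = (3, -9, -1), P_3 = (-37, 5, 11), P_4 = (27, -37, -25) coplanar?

5

The points are coplanar iff P_1P_2 · (P_1P_3 × P_1P_4) = 0.
Expanding, this is linear in s: (672)s + (-3360) = 0.
So s = 5.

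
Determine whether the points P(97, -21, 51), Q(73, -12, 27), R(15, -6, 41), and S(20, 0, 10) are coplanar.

With P as base: PQ = (-24, 9, -24), PR = (-82, 15, -10), PS = (-77, 21, -41).
PR × PS = (-405, -2592, -567).
PQ · (PR × PS) = 0.
The scalar triple product vanishes, so the four points are coplanar.

Yes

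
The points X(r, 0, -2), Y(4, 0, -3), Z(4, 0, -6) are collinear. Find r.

4

Direction YZ = (0, 0, -3). From the z-coordinate of X, the parameter along the line is τ = (-2 − (-3))/(-3) = -1/3.
Then r = 4 + (-1/3)·(0) = 4.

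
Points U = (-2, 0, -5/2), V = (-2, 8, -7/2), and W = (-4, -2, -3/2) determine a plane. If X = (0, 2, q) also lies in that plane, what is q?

A normal to the plane is n = UV × UW = (6, 2, 16).
X lies in the plane iff n · UX = 0.
This gives (16)q + (56) = 0, so q = -7/2.

-7/2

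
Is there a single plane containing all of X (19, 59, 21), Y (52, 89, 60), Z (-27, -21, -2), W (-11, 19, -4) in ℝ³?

Yes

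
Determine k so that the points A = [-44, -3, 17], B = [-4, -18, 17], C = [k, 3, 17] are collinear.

-60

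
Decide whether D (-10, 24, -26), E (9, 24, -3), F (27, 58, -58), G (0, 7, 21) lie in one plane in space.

The four points are coplanar iff the 3×3 determinant with rows DE, DF, DG is zero.
Rows: (19, 0, 23), (37, 34, -32), (10, -17, 47).
Expanding along the first row: (19)(1054) − (0)(2059) + (23)(-969) = -2261.
Nonzero ⇒ not coplanar.

No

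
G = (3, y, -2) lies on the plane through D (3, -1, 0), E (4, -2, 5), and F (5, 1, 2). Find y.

0

Coplanarity requires DE · (DF × DG) = 0.
DE = (1, -1, 5), DF = (2, 2, 2); the triple product is linear in y with coefficient 8 and constant term 0.
Setting it to zero: y = 0.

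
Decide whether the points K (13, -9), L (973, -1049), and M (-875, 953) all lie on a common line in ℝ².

Yes

KL = (960, -1040), KM = (-888, 962).
Twice the signed area of △KLM is (960)(962) − (-1040)(-888) = 0.
The triangle is degenerate (zero area), so the points are collinear.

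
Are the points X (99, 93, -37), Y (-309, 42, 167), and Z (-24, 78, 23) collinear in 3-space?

No

XY = (-408, -51, 204), XZ = (-123, -15, 60).
Comparing components 3 and 1: (204)(-123) − (-408)(60) = -612 ≠ 0, so XY and XZ are not parallel and the points are not collinear.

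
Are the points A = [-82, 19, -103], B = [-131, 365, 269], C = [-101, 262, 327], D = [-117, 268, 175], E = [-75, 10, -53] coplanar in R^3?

No

The plane through A, B, C has normal n = AB × AC = (58384, 14002, -5333) and equation n·P = -3972151.
Checking the remaining points: n·D = -4011667, n·E = -3956131.
Since n·D = -4011667 ≠ -3972151, D is off the plane and the points are not all coplanar.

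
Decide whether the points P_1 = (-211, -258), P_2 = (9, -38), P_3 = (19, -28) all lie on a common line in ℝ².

P_1P_2 = (220, 220), P_1P_3 = (230, 230).
Twice the signed area of △P_1P_2P_3 is (220)(230) − (220)(230) = 0.
The triangle is degenerate (zero area), so the points are collinear.

Yes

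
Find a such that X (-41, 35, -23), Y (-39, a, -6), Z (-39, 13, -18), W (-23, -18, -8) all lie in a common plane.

-45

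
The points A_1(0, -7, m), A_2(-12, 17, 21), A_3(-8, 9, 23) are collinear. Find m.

27

Direction A_2A_3 = (4, -8, 2). From the x-coordinate of A_1, the parameter along the line is τ = (0 − (-12))/4 = 3.
Then m = 21 + 3·(2) = 27.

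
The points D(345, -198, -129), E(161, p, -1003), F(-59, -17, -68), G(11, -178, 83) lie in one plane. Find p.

The points are coplanar iff DE · (DF × DG) = 0.
Expanding, this is linear in p: (65274)p + (-39686592) = 0.
So p = 608.

608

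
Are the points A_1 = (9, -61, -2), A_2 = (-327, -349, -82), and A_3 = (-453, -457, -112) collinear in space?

Yes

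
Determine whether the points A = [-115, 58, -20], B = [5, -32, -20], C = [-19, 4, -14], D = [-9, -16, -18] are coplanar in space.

With A as base: AB = (120, -90, 0), AC = (96, -54, 6), AD = (106, -74, 2).
AC × AD = (336, 444, -1380).
AB · (AC × AD) = 360.
Since 360 ≠ 0, the four points are not coplanar.

No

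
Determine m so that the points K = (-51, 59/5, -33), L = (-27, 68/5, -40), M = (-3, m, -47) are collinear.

77/5

Collinearity requires KL × KM = 0; each component is linear in m.
The x-component gives (7)m + (-539/5) = 0, so m = 77/5.
The remaining components then also vanish.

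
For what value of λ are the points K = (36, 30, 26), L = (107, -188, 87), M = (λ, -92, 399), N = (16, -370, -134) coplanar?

263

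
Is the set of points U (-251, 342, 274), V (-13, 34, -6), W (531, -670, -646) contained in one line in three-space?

Yes

UV = (238, -308, -280), UW = (782, -1012, -920).
UV × UW = (0, 0, 0).
The cross product vanishes, so the three points are collinear.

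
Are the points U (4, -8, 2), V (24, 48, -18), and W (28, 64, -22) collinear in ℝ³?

UV = (20, 56, -20), UW = (24, 72, -24).
UV × UW = (96, 0, 96).
The cross product is nonzero, so the points do not lie on one line.

No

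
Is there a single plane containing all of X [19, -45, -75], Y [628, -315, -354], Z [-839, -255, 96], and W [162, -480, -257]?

No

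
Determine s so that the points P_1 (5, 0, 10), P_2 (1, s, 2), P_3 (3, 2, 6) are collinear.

Direction P_1P_3 = (-2, 2, -4). From the x-coordinate of P_2, the parameter along the line is τ = (1 − 5)/(-2) = 2.
Then s = 0 + 2·(2) = 4.

4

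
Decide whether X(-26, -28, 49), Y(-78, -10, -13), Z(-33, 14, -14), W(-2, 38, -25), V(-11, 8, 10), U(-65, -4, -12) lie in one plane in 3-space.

Yes

The plane through X, Y, Z has normal n = XY × XZ = (1470, -2842, -2058) and equation n·P = -59486.
Checking the remaining points: n·W = -59486, n·V = -59486, n·U = -59486.
All equal -59486, so all 6 points lie in one plane.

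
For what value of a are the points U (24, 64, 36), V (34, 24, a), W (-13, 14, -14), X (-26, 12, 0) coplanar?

Normal to plane UWX: n = (-800, 1168, -576); plane equation n·P = 34816.
Requiring n·V = 34816: (-576)a + (832) = 34816.
So a = -59.

-59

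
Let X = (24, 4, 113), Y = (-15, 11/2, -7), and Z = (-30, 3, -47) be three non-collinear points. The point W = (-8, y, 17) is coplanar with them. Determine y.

4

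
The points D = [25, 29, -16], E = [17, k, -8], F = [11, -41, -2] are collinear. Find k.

Direction DF = (-14, -70, 14). From the x-coordinate of E, the parameter along the line is τ = (17 − 25)/(-14) = 4/7.
Then k = 29 + 4/7·(-70) = -11.

-11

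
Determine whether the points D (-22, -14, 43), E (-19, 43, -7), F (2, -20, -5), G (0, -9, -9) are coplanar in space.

Yes

A normal to the plane through D, E, F is n = DE × DF = (-3036, -1056, -1386).
The plane has equation n·P = 21978. For G: n·G = 21978.
Equal, so G lies in the plane and all four are coplanar.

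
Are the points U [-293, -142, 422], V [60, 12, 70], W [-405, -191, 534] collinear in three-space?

No

UV = (353, 154, -352), UW = (-112, -49, 112).
Comparing components 3 and 1: (-352)(-112) − (353)(112) = -112 ≠ 0, so UV and UW are not parallel and the points are not collinear.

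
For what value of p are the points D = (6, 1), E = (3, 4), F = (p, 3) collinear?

4

Collinearity: (F − D) must be parallel to (E − D) = (-3, 3).
Cross-multiplying the components: (p − 6)·(3) = (2)·(-3).
Solving gives p = 4.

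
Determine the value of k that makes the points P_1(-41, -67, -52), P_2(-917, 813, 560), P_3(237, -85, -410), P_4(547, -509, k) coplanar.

-556

Normal to plane P_1P_2P_3: n = (-304024, -143472, -228872); plane equation n·P = 33978952.
Requiring n·P_4 = 33978952: (-228872)k + (-93273880) = 33978952.
So k = -556.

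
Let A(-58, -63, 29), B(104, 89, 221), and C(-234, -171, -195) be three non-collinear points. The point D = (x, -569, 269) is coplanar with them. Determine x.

14

A normal to the plane is n = AB × AC = (-13312, 2496, 9256).
D lies in the plane iff n · AD = 0.
This gives (-13312)x + (186368) = 0, so x = 14.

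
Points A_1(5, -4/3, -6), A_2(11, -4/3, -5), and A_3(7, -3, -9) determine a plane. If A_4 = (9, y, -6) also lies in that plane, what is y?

-5/3

A normal to the plane is n = A_1A_2 × A_1A_3 = (5/3, 20, -10).
A_4 lies in the plane iff n · A_1A_4 = 0.
This gives (20)y + (100/3) = 0, so y = -5/3.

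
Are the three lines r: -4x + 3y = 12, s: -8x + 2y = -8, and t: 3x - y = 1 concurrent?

Yes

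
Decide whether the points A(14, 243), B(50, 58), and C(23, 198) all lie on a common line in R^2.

No

AB = (36, -185), AC = (9, -45).
det[AB; AC] = (36)(-45) − (-185)(9) = 45.
The determinant is nonzero, so they are not collinear.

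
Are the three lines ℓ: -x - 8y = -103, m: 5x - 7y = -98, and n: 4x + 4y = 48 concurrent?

The three lines meet at one point iff the augmented coefficient matrix [aᵢ bᵢ cᵢ] has rank < 3, i.e. its determinant vanishes.
Here the determinant is 56.
Nonzero, so no common point exists.

No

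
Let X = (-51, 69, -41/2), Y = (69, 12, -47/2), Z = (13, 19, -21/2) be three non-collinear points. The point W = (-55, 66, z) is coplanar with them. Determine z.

-35/2

The plane through X, Y, Z has equation −720x − 1392y − 2352z = -11112.
Substituting W: (-2352)z + (-52272) = -11112, so z = -35/2.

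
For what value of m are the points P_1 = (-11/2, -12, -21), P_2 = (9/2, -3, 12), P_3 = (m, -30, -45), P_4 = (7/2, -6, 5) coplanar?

-1

Coplanarity ⇔ det[P_1P_2; P_1P_3; P_1P_4] = 0.
Expanding, this is linear in m: (-36)m + (-36) = 0.
So m = -1.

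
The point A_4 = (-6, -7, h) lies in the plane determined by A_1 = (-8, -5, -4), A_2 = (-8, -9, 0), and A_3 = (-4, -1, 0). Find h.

2

The plane through A_1, A_2, A_3 has equation −32x + 16y + 16z = 112.
Substituting A_4: (16)h + (80) = 112, so h = 2.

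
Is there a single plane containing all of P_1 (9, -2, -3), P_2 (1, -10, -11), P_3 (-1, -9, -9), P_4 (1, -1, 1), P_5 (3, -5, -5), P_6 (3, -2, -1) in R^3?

Yes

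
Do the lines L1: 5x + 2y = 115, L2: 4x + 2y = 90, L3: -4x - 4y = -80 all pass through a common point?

Yes

The three lines meet at one point iff the augmented coefficient matrix [aᵢ bᵢ cᵢ] has rank < 3, i.e. its determinant vanishes.
Here the determinant is 0.
It vanishes, so the lines are concurrent at (25, -5).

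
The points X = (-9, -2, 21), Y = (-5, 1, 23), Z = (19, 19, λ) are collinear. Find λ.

Collinearity requires XY × XZ = 0; each component is linear in λ.
The x-component gives (3)λ + (-105) = 0, so λ = 35.
The remaining components then also vanish.

35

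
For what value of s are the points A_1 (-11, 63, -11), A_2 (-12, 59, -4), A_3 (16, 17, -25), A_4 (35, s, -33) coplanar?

-17

The points are coplanar iff A_1A_2 · (A_1A_3 × A_1A_4) = 0.
Expanding, this is linear in s: (175)s + (2975) = 0.
So s = -17.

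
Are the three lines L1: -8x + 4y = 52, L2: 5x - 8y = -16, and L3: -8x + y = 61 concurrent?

Lines aᵢx + bᵢy = cᵢ with pairwise distinct directions are concurrent exactly when det[aᵢ bᵢ cᵢ] = 0.
Here the determinant is 0.
It vanishes, so the lines are concurrent at (-8, -3).

Yes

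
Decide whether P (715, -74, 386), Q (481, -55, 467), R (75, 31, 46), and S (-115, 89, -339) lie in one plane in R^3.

With P as base: PQ = (-234, 19, 81), PR = (-640, 105, -340), PS = (-830, 163, -725).
PR × PS = (-20705, -181800, -17170).
PQ · (PR × PS) = 0.
The scalar triple product vanishes, so the four points are coplanar.

Yes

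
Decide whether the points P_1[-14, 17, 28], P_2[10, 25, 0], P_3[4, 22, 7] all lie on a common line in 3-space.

No

P_1P_2 = (24, 8, -28), P_1P_3 = (18, 5, -21).
Comparing components 2 and 3: (8)(-21) − (-28)(5) = -28 ≠ 0, so P_1P_2 and P_1P_3 are not parallel and the points are not collinear.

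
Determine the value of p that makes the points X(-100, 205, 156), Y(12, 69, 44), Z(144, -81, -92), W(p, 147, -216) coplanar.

Normal to plane XYZ: n = (1696, 448, 1152); plane equation n·P = 101952.
Requiring n·W = 101952: (1696)p + (-182976) = 101952.
So p = 168.

168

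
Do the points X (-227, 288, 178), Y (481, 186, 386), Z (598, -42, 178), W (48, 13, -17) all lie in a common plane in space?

A normal to the plane through X, Y, Z is n = XY × XZ = (68640, 171600, -149490).
The plane has equation n·P = 7230300. For W: n·W = 8066850.
8066850 ≠ 7230300, so W is off the plane.

No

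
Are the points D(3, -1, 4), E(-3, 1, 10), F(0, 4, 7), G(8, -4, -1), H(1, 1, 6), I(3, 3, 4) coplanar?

The plane through D, E, F has normal n = DE × DF = (-24, 0, -24) and equation n·P = -168.
Checking the remaining points: n·G = -168, n·H = -168, n·I = -168.
All equal -168, so all 6 points lie in one plane.

Yes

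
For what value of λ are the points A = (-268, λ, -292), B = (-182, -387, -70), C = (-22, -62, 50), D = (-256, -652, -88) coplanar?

The points are coplanar iff AB · (AC × AD) = 0.
Expanding, this is linear in λ: (6000)λ + (480000) = 0.
So λ = -80.

-80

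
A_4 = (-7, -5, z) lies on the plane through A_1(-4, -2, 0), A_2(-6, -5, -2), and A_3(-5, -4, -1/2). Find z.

-9/2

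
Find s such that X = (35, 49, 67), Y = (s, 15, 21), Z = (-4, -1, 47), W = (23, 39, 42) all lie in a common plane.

Normal to plane XZW: n = (1050, -735, -210); plane equation n·P = -13335.
Requiring n·Y = -13335: (1050)s + (-15435) = -13335.
So s = 2.

2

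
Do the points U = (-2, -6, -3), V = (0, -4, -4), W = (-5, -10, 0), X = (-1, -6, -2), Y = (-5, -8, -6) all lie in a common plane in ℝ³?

The plane through U, V, W has normal n = UV × UW = (2, -3, -2) and equation n·P = 20.
Checking the remaining points: n·X = 20, n·Y = 26.
Since n·Y = 26 ≠ 20, Y is off the plane and the points are not all coplanar.

No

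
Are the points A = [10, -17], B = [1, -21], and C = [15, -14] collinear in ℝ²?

No

AB = (-9, -4), AC = (5, 3).
det[AB; AC] = (-9)(3) − (-4)(5) = -7.
The determinant is nonzero, so they are not collinear.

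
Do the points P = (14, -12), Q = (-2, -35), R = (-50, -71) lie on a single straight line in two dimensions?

No

PQ = (-16, -23), PR = (-64, -59).
Twice the signed area of △PQR is (-16)(-59) − (-23)(-64) = -528.
The area is nonzero, so the three points are not collinear.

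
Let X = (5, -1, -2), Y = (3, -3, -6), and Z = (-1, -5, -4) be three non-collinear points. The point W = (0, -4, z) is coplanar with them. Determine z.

-2

Coplanarity requires XY · (XZ × XW) = 0.
XY = (-2, -2, -4), XZ = (-6, -4, -2); the triple product is linear in z with coefficient -4 and constant term -8.
Setting it to zero: z = -2.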